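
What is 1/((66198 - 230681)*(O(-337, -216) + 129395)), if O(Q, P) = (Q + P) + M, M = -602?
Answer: -1/21093299920 ≈ -4.7408e-11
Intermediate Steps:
O(Q, P) = -602 + P + Q (O(Q, P) = (Q + P) - 602 = (P + Q) - 602 = -602 + P + Q)
1/((66198 - 230681)*(O(-337, -216) + 129395)) = 1/((66198 - 230681)*((-602 - 216 - 337) + 129395)) = 1/(-164483*(-1155 + 129395)) = 1/(-164483*128240) = 1/(-21093299920) = -1/21093299920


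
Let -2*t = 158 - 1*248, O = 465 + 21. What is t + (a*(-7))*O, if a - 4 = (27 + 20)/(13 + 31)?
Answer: -378333/22 ≈ -17197.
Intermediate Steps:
O = 486
a = 223/44 (a = 4 + (27 + 20)/(13 + 31) = 4 + 47/44 = 223/44 ≈ 5.0682)
t = 45 (t = -(158 - 1*248)/2 = -(158 - 248)/2 = -½*(-90) = 45)
t + (a*(-7))*O = 45 + ((223/44)*(-7))*486 = 45 - 1561/44*486 = 45 - 379323/22 = -378333/22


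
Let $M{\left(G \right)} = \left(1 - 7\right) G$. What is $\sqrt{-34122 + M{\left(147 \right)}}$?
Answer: $2 i \sqrt{8751} \approx 187.09 i$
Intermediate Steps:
$M{\left(G \right)} = - 6 G$
$\sqrt{-34122 + M{\left(147 \right)}} = \sqrt{-34122 - 882} = \sqrt{-35004} = 2 i \sqrt{8751}$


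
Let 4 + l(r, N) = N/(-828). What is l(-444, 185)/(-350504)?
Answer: 3497/290217312 ≈ 1.2050e-5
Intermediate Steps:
l(r, N) = -4 - N/828 (l(r, N) = -4 + N/(-828) = -4 + N*(-1/828) = -4 - N/828)
l(-444, 185)/(-350504) = (-4 - 1/828*185)/(-350504) = (-4 - 185/828)*(-1/350504) = -3497/828*(-1/350504) = 3497/290217312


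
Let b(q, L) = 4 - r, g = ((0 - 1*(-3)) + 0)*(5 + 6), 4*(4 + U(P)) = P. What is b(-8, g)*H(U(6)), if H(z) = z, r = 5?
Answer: 5/2 ≈ 2.5000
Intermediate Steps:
U(P) = -4 + P/4
g = 33 (g = ((0 + 3) + 0)*11 = (3 + 0)*11 = 3*11 = 33)
b(q, L) = -1 (b(q, L) = 4 - 1*5 = 4 - 5 = -1)
b(-8, g)*H(U(6)) = -(-4 + (¼)*6) = -(-4 + 3/2) = -1*(-5/2) = 5/2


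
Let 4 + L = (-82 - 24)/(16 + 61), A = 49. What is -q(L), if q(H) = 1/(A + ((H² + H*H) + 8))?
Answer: -5929/680745 ≈ -0.0087096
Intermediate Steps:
L = -414/77 (L = -4 + (-82 - 24)/(16 + 61) = -4 - 106/77 = -414/77 ≈ -5.3766)
q(H) = 1/(57 + 2*H²) (q(H) = 1/(49 + ((H² + H*H) + 8)) = 1/(49 + ((H² + H²) + 8)) = 1/(49 + (2*H² + 8)) = 1/(49 + (8 + 2*H²)) = 1/(57 + 2*H²))
-q(L) = -1/(57 + 2*(-414/77)²) = -1/(57 + 2*(171396/5929)) = -1/(57 + 342792/5929) = -1/680745/5929 = -1*5929/680745 = -5929/680745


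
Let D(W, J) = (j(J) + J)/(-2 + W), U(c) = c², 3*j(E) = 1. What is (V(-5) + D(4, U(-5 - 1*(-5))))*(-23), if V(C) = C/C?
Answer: -161/6 ≈ -26.833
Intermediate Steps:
j(E) = ⅓ (j(E) = (⅓)*1 = ⅓)
V(C) = 1
D(W, J) = (⅓ + J)/(-2 + W)
(V(-5) + D(4, U(-5 - 1*(-5))))*(-23) = (1 + (⅓ + (-5 - 1*(-5))²)/(-2 + 4))*(-23) = (1 + (⅓ + (-5 + 5)²)/2)*(-23) = (1 + (⅓ + 0²)/2)*(-23) = (1 + (⅓ + 0)/2)*(-23) = (1 + (½)*(⅓))*(-23) = (1 + ⅙)*(-23) = (7/6)*(-23) = -161/6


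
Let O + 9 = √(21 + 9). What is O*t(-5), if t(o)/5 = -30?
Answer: 1350 - 150*√30 ≈ 528.42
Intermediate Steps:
t(o) = -150 (t(o) = 5*(-30) = -150)
O = -9 + √30 (O = -9 + √(21 + 9) = -9 + √30 ≈ -3.5228)
O*t(-5) = (-9 + √30)*(-150) = 1350 - 150*√30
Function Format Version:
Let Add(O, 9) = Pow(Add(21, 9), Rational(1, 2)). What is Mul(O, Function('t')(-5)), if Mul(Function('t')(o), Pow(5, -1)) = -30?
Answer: Add(1350, Mul(-150, Pow(30, Rational(1, 2)))) ≈ 528.42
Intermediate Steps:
Function('t')(o) = -150 (Function('t')(o) = Mul(5, -30) = -150)
O = Add(-9, Pow(30, Rational(1, 2))) (O = Add(-9, Pow(Add(21, 9), Rational(1, 2))) = Add(-9, Pow(30, Rational(1, 2))) ≈ -3.5228)
Mul(O, Function('t')(-5)) = Mul(Add(-9, Pow(30, Rational(1, 2))), -150) = Add(1350, Mul(-150, Pow(30, Rational(1, 2))))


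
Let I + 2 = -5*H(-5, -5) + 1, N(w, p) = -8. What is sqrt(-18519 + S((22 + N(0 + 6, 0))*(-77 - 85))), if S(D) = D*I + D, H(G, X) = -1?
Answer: I*sqrt(29859) ≈ 172.8*I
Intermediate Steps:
I = 4 (I = -2 + (-5*(-1) + 1) = -2 + (5 + 1) = -2 + 6 = 4)
S(D) = 5*D (S(D) = D*4 + D = 4*D + D = 5*D)
sqrt(-18519 + S((22 + N(0 + 6, 0))*(-77 - 85))) = sqrt(-18519 + 5*((22 - 8)*(-77 - 85))) = sqrt(-18519 + 5*(14*(-162))) = sqrt(-18519 + 5*(-2268)) = sqrt(-18519 - 11340) = sqrt(-29859) = I*sqrt(29859)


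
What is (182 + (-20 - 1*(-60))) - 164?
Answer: 58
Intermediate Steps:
(182 + (-20 - 1*(-60))) - 164 = (182 + (-20 + 60)) - 164 = (182 + 40) - 164 = 222 - 164 = 58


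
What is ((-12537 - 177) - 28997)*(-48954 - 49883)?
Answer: 4122590107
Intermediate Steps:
((-12537 - 177) - 28997)*(-48954 - 49883) = (-12714 - 28997)*(-98837) = -41711*(-98837) = 4122590107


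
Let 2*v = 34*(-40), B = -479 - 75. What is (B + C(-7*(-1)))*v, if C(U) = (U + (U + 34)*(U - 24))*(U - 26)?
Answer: -8538080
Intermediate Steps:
C(U) = (-26 + U)*(U + (-24 + U)*(34 + U)) (C(U) = (U + (34 + U)*(-24 + U))*(-26 + U) = (U + (-24 + U)*(34 + U))*(-26 + U) = (-26 + U)*(U + (-24 + U)*(34 + U)))
B = -554
v = -680 (v = (34*(-40))/2 = (1/2)*(-1360) = -680)
(B + C(-7*(-1)))*v = (-554 + (21216 + (-7*(-1))**3 - (-7714)*(-1) - 15*(-7*(-1))**2))*(-680) = (-554 + (21216 + 7**3 - 1102*7 - 15*7**2))*(-680) = (-554 + (21216 + 343 - 7714 - 15*49))*(-680) = (-554 + (21216 + 343 - 7714 - 735))*(-680) = (-554 + 13110)*(-680) = 12556*(-680) = -8538080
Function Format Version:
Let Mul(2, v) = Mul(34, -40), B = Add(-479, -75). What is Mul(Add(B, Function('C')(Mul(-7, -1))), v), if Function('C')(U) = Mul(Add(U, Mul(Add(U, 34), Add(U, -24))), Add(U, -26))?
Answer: -8538080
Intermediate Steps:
Function('C')(U) = Mul(Add(-26, U), Add(U, Mul(Add(-24, U), Add(34, U)))) (Function('C')(U) = Mul(Add(U, Mul(Add(34, U), Add(-24, U))), Add(-26, U)) = Mul(Add(U, Mul(Add(-24, U), Add(34, U))), Add(-26, U)) = Mul(Add(-26, U), Add(U, Mul(Add(-24, U), Add(34, U)))))
B = -554
v = -680 (v = Mul(Rational(1, 2), Mul(34, -40)) = Mul(Rational(1, 2), -1360) = -680)
Mul(Add(B, Function('C')(Mul(-7, -1))), v) = Mul(Add(-554, Add(21216, Pow(Mul(-7, -1), 3), Mul(-1102, Mul(-7, -1)), Mul(-15, Pow(Mul(-7, -1), 2)))), -680) = Mul(Add(-554, Add(21216, Pow(7, 3), Mul(-1102, 7), Mul(-15, Pow(7, 2)))), -680) = Mul(Add(-554, Add(21216, 343, -7714, Mul(-15, 49))), -680) = Mul(Add(-554, Add(21216, 343, -7714, -735)), -680) = Mul(Add(-554, 13110), -680) = Mul(12556, -680) = -8538080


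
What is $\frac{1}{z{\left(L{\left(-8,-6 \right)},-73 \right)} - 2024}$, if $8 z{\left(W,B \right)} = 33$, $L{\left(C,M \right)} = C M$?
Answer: $- \frac{8}{16159} \approx -0.00049508$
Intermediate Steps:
$z{\left(W,B \right)} = \frac{33}{8}$ ($z{\left(W,B \right)} = \frac{1}{8} \cdot 33 = \frac{33}{8}$)
$\frac{1}{z{\left(L{\left(-8,-6 \right)},-73 \right)} - 2024} = \frac{1}{\frac{33}{8} - 2024} = \frac{1}{- \frac{16159}{8}} = - \frac{8}{16159}$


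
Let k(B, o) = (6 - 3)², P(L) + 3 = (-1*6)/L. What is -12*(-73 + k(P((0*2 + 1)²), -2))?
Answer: 768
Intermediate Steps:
P(L) = -3 - 6/L (P(L) = -3 + (-1*6)/L = -3 - 6/L)
k(B, o) = 9 (k(B, o) = 3² = 9)
-12*(-73 + k(P((0*2 + 1)²), -2)) = -12*(-73 + 9) = -12*(-64) = 768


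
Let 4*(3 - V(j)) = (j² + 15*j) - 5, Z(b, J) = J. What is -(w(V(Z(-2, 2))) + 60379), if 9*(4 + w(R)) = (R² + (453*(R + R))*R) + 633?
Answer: -8966251/144 ≈ -62266.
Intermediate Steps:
V(j) = 17/4 - 15*j/4 - j²/4 (V(j) = 3 - ((j² + 15*j) - 5)/4 = 3 - (-5 + j² + 15*j)/4 = 3 + (5/4 - 15*j/4 - j²/4) = 17/4 - 15*j/4 - j²/4)
w(R) = 199/3 + 907*R²/9 (w(R) = -4 + ((R² + (453*(R + R))*R) + 633)/9 = -4 + ((R² + (453*(2*R))*R) + 633)/9 = -4 + ((R² + (906*R)*R) + 633)/9 = -4 + ((R² + 906*R²) + 633)/9 = -4 + (907*R² + 633)/9 = -4 + (633 + 907*R²)/9 = -4 + (211/3 + 907*R²/9) = 199/3 + 907*R²/9)
-(w(V(Z(-2, 2))) + 60379) = -((199/3 + 907*(17/4 - 15/4*2 - ¼*2²)²/9) + 60379) = -((199/3 + 907*(17/4 - 15/2 - ¼*4)²/9) + 60379) = -((199/3 + 907*(17/4 - 15/2 - 1)²/9) + 60379) = -((199/3 + 907*(-17/4)²/9) + 60379) = -((199/3 + (907/9)*(289/16)) + 60379) = -((199/3 + 262123/144) + 60379) = -(271675/144 + 60379) = -1*8966251/144 = -8966251/144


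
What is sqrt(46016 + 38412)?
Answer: 2*sqrt(21107) ≈ 290.56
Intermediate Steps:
sqrt(46016 + 38412) = sqrt(84428) = 2*sqrt(21107)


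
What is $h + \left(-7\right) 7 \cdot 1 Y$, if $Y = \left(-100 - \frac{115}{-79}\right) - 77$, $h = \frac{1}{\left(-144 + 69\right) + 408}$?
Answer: $\frac{226284235}{26307} \approx 8601.7$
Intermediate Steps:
$h = \frac{1}{333}$ ($h = \frac{1}{-75 + 408} = \frac{1}{333} \approx 0.003003$)
$Y = - \frac{13868}{79}$ ($Y = \left(-100 - - \frac{115}{79}\right) - 77 = \left(-100 + \frac{115}{79}\right) - 77 = - \frac{7785}{79} - 77 = - \frac{13868}{79} \approx -175.54$)
$h + \left(-7\right) 7 \cdot 1 Y = \frac{1}{333} + \left(-7\right) 7 \cdot 1 \left(- \frac{13868}{79}\right) = \frac{1}{333} + \left(-49\right) 1 \left(- \frac{13868}{79}\right) = \frac{1}{333} - - \frac{679532}{79} = \frac{1}{333} + \frac{679532}{79} = \frac{226284235}{26307}$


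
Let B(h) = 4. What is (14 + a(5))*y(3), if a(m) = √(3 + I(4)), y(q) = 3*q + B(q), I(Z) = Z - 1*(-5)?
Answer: 182 + 26*√3 ≈ 227.03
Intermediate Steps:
I(Z) = 5 + Z (I(Z) = Z + 5 = 5 + Z)
y(q) = 4 + 3*q (y(q) = 3*q + 4 = 4 + 3*q)
a(m) = 2*√3 (a(m) = √(3 + (5 + 4)) = √(3 + 9) = √12 = 2*√3)
(14 + a(5))*y(3) = (14 + 2*√3)*(4 + 3*3) = (14 + 2*√3)*(4 + 9) = (14 + 2*√3)*13 = 182 + 26*√3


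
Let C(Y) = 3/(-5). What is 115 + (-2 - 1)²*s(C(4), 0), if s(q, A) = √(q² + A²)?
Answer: 602/5 ≈ 120.40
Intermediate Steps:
C(Y) = -⅗ (C(Y) = 3*(-⅕) = -⅗)
s(q, A) = √(A² + q²)
115 + (-2 - 1)²*s(C(4), 0) = 115 + (-2 - 1)²*√(0² + (-⅗)²) = 115 + (-3)²*√(0 + 9/25) = 115 + 9*√(9/25) = 115 + 9*(⅗) = 115 + 27/5 = 602/5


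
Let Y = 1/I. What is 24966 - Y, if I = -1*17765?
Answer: 443520991/17765 ≈ 24966.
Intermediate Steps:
I = -17765
Y = -1/17765 (Y = 1/(-17765) = -1/17765 ≈ -5.6290e-5)
24966 - Y = 24966 - 1*(-1/17765) = 24966 + 1/17765 = 443520991/17765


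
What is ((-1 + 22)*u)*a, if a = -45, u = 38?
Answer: -35910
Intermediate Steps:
((-1 + 22)*u)*a = ((-1 + 22)*38)*(-45) = (21*38)*(-45) = 798*(-45) = -35910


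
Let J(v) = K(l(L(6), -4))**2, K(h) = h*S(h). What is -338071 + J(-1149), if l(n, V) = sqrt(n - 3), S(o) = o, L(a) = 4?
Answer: -338070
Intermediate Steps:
l(n, V) = sqrt(-3 + n)
K(h) = h**2 (K(h) = h*h = h**2)
J(v) = 1 (J(v) = ((sqrt(-3 + 4))**2)**2 = ((sqrt(1))**2)**2 = (1**2)**2 = 1**2 = 1)
-338071 + J(-1149) = -338071 + 1 = -338070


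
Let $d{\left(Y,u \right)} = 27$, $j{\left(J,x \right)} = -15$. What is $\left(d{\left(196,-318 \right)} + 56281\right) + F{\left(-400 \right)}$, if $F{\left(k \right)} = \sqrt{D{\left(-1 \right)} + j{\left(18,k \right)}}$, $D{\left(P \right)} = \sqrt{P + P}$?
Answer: $56308 + \sqrt{-15 + i \sqrt{2}} \approx 56308.0 + 3.8773 i$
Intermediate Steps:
$D{\left(P \right)} = \sqrt{2} \sqrt{P}$ ($D{\left(P \right)} = \sqrt{2 P} = \sqrt{2} \sqrt{P}$)
$F{\left(k \right)} = \sqrt{-15 + i \sqrt{2}}$ ($F{\left(k \right)} = \sqrt{\sqrt{2} \sqrt{-1} - 15} = \sqrt{\sqrt{2} i - 15} = \sqrt{i \sqrt{2} - 15} = \sqrt{-15 + i \sqrt{2}}$)
$\left(d{\left(196,-318 \right)} + 56281\right) + F{\left(-400 \right)} = \left(27 + 56281\right) + \sqrt{-15 + i \sqrt{2}} = 56308 + \sqrt{-15 + i \sqrt{2}}$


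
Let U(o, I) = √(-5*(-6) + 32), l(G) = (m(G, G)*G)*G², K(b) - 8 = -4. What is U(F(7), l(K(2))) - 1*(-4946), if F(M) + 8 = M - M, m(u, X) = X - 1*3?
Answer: 4946 + √62 ≈ 4953.9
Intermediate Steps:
m(u, X) = -3 + X (m(u, X) = X - 3 = -3 + X)
K(b) = 4 (K(b) = 8 - 4 = 4)
F(M) = -8 (F(M) = -8 + (M - M) = -8 + 0 = -8)
l(G) = G³*(-3 + G) (l(G) = ((-3 + G)*G)*G² = (G*(-3 + G))*G² = G³*(-3 + G))
U(o, I) = √62 (U(o, I) = √(30 + 32) = √62)
U(F(7), l(K(2))) - 1*(-4946) = √62 - 1*(-4946) = √62 + 4946 = 4946 + √62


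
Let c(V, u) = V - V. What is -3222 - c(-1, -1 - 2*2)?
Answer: -3222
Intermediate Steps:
c(V, u) = 0
-3222 - c(-1, -1 - 2*2) = -3222 - 1*0 = -3222 + 0 = -3222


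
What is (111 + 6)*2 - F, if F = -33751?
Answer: 33985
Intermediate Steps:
(111 + 6)*2 - F = (111 + 6)*2 - 1*(-33751) = 117*2 + 33751 = 234 + 33751 = 33985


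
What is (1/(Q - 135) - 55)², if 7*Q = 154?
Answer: 38638656/12769 ≈ 3026.0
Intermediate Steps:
Q = 22 (Q = (⅐)*154 = 22)
(1/(Q - 135) - 55)² = (1/(22 - 135) - 55)² = (1/(-113) - 55)² = (-1/113 - 55)² = (-6216/113)² = 38638656/12769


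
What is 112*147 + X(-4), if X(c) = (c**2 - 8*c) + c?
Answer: 16508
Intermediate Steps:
X(c) = c**2 - 7*c
112*147 + X(-4) = 112*147 - 4*(-7 - 4) = 16464 - 4*(-11) = 16464 + 44 = 16508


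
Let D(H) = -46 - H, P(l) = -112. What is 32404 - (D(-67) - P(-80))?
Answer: 32271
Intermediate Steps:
32404 - (D(-67) - P(-80)) = 32404 - ((-46 - 1*(-67)) - 1*(-112)) = 32404 - ((-46 + 67) + 112) = 32404 - (21 + 112) = 32404 - 1*133 = 32404 - 133 = 32271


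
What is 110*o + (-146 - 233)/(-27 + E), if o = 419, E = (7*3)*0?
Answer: 1244809/27 ≈ 46104.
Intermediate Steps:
E = 0 (E = 21*0 = 0)
110*o + (-146 - 233)/(-27 + E) = 110*419 + (-146 - 233)/(-27 + 0) = 46090 - 379/(-27) = 46090 - 379*(-1/27) = 46090 + 379/27 = 1244809/27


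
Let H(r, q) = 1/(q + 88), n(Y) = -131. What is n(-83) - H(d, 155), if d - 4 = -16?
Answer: -31834/243 ≈ -131.00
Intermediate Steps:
d = -12 (d = 4 - 16 = -12)
H(r, q) = 1/(88 + q)
n(-83) - H(d, 155) = -131 - 1/(88 + 155) = -131 - 1/243 = -31834/243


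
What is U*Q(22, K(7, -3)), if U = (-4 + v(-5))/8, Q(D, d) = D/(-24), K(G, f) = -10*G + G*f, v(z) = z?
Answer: 33/32 ≈ 1.0313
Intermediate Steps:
Q(D, d) = -D/24 (Q(D, d) = D*(-1/24) = -D/24)
U = -9/8 (U = (-4 - 5)/8 = -9*⅛ = -9/8 ≈ -1.1250)
U*Q(22, K(7, -3)) = -(-3)*22/64 = -9/8*(-11/12) = 33/32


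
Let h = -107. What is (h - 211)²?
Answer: 101124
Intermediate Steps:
(h - 211)² = (-107 - 211)² = (-318)² = 101124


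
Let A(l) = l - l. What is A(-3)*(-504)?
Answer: 0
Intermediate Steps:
A(l) = 0
A(-3)*(-504) = 0*(-504) = 0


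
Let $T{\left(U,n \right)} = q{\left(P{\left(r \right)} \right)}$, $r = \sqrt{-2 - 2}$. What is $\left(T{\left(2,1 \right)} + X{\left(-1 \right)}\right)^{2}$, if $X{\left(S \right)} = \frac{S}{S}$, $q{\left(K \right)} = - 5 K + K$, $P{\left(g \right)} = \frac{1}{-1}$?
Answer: $25$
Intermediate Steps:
$r = 2 i$ ($r = \sqrt{-4} = 2 i \approx 2.0 i$)
$P{\left(g \right)} = -1$
$q{\left(K \right)} = - 4 K$
$T{\left(U,n \right)} = 4$ ($T{\left(U,n \right)} = \left(-4\right) \left(-1\right) = 4$)
$X{\left(S \right)} = 1$
$\left(T{\left(2,1 \right)} + X{\left(-1 \right)}\right)^{2} = \left(4 + 1\right)^{2} = 5^{2} = 25$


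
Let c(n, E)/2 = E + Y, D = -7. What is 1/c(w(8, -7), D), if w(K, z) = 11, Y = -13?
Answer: -1/40 ≈ -0.025000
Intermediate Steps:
c(n, E) = -26 + 2*E (c(n, E) = 2*(E - 13) = 2*(-13 + E) = -26 + 2*E)
1/c(w(8, -7), D) = 1/(-26 + 2*(-7)) = 1/(-26 - 14) = 1/(-40) = -1/40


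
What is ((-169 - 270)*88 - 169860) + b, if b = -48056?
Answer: -256548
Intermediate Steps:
((-169 - 270)*88 - 169860) + b = ((-169 - 270)*88 - 169860) - 48056 = (-439*88 - 169860) - 48056 = (-38632 - 169860) - 48056 = -208492 - 48056 = -256548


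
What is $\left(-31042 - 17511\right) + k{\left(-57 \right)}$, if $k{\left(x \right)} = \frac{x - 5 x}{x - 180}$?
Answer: $- \frac{3835763}{79} \approx -48554.0$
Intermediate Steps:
$k{\left(x \right)} = - \frac{4 x}{-180 + x}$ ($k{\left(x \right)} = \frac{\left(-4\right) x}{-180 + x} = - \frac{4 x}{-180 + x}$)
$\left(-31042 - 17511\right) + k{\left(-57 \right)} = \left(-31042 - 17511\right) - - \frac{228}{-180 - 57} = -48553 - - \frac{228}{-237} = -48553 - \left(-228\right) \left(- \frac{1}{237}\right) = -48553 - \frac{76}{79} = - \frac{3835763}{79}$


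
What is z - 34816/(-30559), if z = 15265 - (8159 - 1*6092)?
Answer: 403352498/30559 ≈ 13199.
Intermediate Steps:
z = 13198 (z = 15265 - (8159 - 6092) = 15265 - 1*2067 = 15265 - 2067 = 13198)
z - 34816/(-30559) = 13198 - 34816/(-30559) = 13198 - 34816*(-1)/30559 = 13198 - 1*(-34816/30559) = 13198 + 34816/30559 = 403352498/30559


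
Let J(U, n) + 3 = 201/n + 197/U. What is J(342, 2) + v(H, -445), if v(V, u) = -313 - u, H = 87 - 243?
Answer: 39343/171 ≈ 230.08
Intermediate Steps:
H = -156
J(U, n) = -3 + 197/U + 201/n (J(U, n) = -3 + (201/n + 197/U) = -3 + (197/U + 201/n) = -3 + 197/U + 201/n)
J(342, 2) + v(H, -445) = (-3 + 197/342 + 201/2) + (-313 - 1*(-445)) = (-3 + 197*(1/342) + 201*(½)) + (-313 + 445) = (-3 + 197/342 + 201/2) + 132 = 16771/171 + 132 = 39343/171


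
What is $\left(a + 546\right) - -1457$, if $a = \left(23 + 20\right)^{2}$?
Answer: $3852$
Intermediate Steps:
$a = 1849$ ($a = 43^{2} = 1849$)
$\left(a + 546\right) - -1457 = \left(1849 + 546\right) - -1457 = 2395 + 1457 = 3852$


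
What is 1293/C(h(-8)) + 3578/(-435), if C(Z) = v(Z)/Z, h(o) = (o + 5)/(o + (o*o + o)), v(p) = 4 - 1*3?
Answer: -619703/6960 ≈ -89.038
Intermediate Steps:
v(p) = 1 (v(p) = 4 - 3 = 1)
h(o) = (5 + o)/(o² + 2*o) (h(o) = (5 + o)/(o + (o² + o)) = (5 + o)/(o + (o + o²)) = (5 + o)/(o² + 2*o))
C(Z) = 1/Z
1293/C(h(-8)) + 3578/(-435) = 1293/(1/((5 - 8)/((-8)*(2 - 8)))) + 3578/(-435) = 1293/(1/(-⅛*(-3)/(-6))) + 3578*(-1/435) = 1293/(1/(-⅛*(-⅙)*(-3))) - 3578/435 = 1293/(1/(-1/16)) - 3578/435 = 1293/(-16) - 3578/435 = 1293*(-1/16) - 3578/435 = -1293/16 - 3578/435 = -619703/6960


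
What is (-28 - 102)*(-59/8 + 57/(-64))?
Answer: 34385/32 ≈ 1074.5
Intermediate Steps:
(-28 - 102)*(-59/8 + 57/(-64)) = -130*(-59*⅛ + 57*(-1/64)) = -130*(-59/8 - 57/64) = -130*(-529/64) = 34385/32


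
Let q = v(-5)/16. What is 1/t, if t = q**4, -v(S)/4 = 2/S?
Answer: 10000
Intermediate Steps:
v(S) = -8/S
q = 1/10 (q = -8/(-5)/16 = -8*(-1/5)*(1/16) = (8/5)*(1/16) = 1/10 ≈ 0.10000)
t = 1/10000 (t = (1/10)**4 = 1/10000 ≈ 0.00010000)
1/t = 1/(1/10000) = 10000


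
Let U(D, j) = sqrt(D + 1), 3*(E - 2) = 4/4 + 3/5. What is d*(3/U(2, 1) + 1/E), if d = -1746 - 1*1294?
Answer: -1200 - 3040*sqrt(3) ≈ -6465.4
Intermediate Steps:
E = 38/15 (E = 2 + (4/4 + 3/5)/3 = 2 + (4*(1/4) + 3*(1/5))/3 = 2 + (1 + 3/5)/3 = 2 + (1/3)*(8/5) = 2 + 8/15 = 38/15 ≈ 2.5333)
U(D, j) = sqrt(1 + D)
d = -3040 (d = -1746 - 1294 = -3040)
d*(3/U(2, 1) + 1/E) = -3040*(3/(sqrt(1 + 2)) + 1/(38/15)) = -3040*(3/(sqrt(3)) + 1*(15/38)) = -3040*(3*(sqrt(3)/3) + 15/38) = -3040*(sqrt(3) + 15/38) = -3040*(15/38 + sqrt(3)) = -1200 - 3040*sqrt(3)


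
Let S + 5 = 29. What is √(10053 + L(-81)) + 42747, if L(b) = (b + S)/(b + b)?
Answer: 42747 + √3257286/18 ≈ 42847.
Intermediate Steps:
S = 24 (S = -5 + 29 = 24)
L(b) = (24 + b)/(2*b) (L(b) = (b + 24)/(b + b) = (24 + b)/((2*b)) = (24 + b)*(1/(2*b)) = (24 + b)/(2*b))
√(10053 + L(-81)) + 42747 = √(10053 + (½)*(24 - 81)/(-81)) + 42747 = √(10053 + (½)*(-1/81)*(-57)) + 42747 = √(10053 + 19/54) + 42747 = √(542881/54) + 42747 = √3257286/18 + 42747 = 42747 + √3257286/18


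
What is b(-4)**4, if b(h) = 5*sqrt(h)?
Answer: 10000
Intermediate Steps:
b(-4)**4 = (5*sqrt(-4))**4 = (5*(2*I))**4 = (10*I)**4 = 10000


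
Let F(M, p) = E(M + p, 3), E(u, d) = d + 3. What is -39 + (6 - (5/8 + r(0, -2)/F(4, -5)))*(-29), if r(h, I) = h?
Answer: -1559/8 ≈ -194.88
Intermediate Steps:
E(u, d) = 3 + d
F(M, p) = 6 (F(M, p) = 3 + 3 = 6)
-39 + (6 - (5/8 + r(0, -2)/F(4, -5)))*(-29) = -39 + (6 - (5/8 + 0/6))*(-29) = -39 + (6 - (5*(1/8) + 0*(1/6)))*(-29) = -39 + (6 - (5/8 + 0))*(-29) = -39 + (6 - 1*5/8)*(-29) = -39 + (6 - 5/8)*(-29) = -39 + (43/8)*(-29) = -39 - 1247/8 = -1559/8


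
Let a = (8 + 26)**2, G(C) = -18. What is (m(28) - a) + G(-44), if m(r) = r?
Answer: -1146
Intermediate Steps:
a = 1156 (a = 34**2 = 1156)
(m(28) - a) + G(-44) = (28 - 1*1156) - 18 = (28 - 1156) - 18 = -1128 - 18 = -1146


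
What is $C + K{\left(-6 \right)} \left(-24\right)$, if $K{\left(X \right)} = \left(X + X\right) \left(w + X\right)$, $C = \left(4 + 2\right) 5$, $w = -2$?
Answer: $-2274$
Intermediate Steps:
$C = 30$ ($C = 6 \cdot 5 = 30$)
$K{\left(X \right)} = 2 X \left(-2 + X\right)$ ($K{\left(X \right)} = \left(X + X\right) \left(-2 + X\right) = 2 X \left(-2 + X\right)$)
$C + K{\left(-6 \right)} \left(-24\right) = 30 + 2 \left(-6\right) \left(-2 - 6\right) \left(-24\right) = 30 + 2 \left(-6\right) \left(-8\right) \left(-24\right) = 30 + 96 \left(-24\right) = 30 - 2304 = -2274$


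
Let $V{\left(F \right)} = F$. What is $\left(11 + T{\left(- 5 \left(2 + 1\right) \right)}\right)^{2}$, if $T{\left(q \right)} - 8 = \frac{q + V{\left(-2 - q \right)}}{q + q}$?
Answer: $\frac{81796}{225} \approx 363.54$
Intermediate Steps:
$T{\left(q \right)} = 8 - \frac{1}{q}$ ($T{\left(q \right)} = 8 + \frac{q - \left(2 + q\right)}{q + q} = 8 - \frac{2}{2 q} = 8 - 2 \frac{1}{2 q} = 8 - \frac{1}{q}$)
$\left(11 + T{\left(- 5 \left(2 + 1\right) \right)}\right)^{2} = \left(11 + \left(8 - \frac{1}{\left(-5\right) \left(2 + 1\right)}\right)\right)^{2} = \left(11 + \left(8 - \frac{1}{\left(-5\right) 3}\right)\right)^{2} = \left(11 + \left(8 - \frac{1}{-15}\right)\right)^{2} = \left(11 + \left(8 - - \frac{1}{15}\right)\right)^{2} = \left(11 + \left(8 + \frac{1}{15}\right)\right)^{2} = \left(11 + \frac{121}{15}\right)^{2} = \left(\frac{286}{15}\right)^{2} = \frac{81796}{225}$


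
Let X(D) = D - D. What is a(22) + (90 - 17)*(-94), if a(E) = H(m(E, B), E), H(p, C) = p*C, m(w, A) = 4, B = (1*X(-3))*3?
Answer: -6774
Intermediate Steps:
X(D) = 0
B = 0 (B = (1*0)*3 = 0*3 = 0)
H(p, C) = C*p
a(E) = 4*E (a(E) = E*4 = 4*E)
a(22) + (90 - 17)*(-94) = 4*22 + (90 - 17)*(-94) = 88 + 73*(-94) = 88 - 6862 = -6774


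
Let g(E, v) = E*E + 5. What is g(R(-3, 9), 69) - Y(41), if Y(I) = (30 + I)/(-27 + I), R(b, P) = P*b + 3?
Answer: 8063/14 ≈ 575.93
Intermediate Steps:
R(b, P) = 3 + P*b
g(E, v) = 5 + E² (g(E, v) = E² + 5 = 5 + E²)
Y(I) = (30 + I)/(-27 + I)
g(R(-3, 9), 69) - Y(41) = (5 + (3 + 9*(-3))²) - (30 + 41)/(-27 + 41) = (5 + (3 - 27)²) - 71/14 = (5 + (-24)²) - 71/14 = (5 + 576) - 1*71/14 = 581 - 71/14 = 8063/14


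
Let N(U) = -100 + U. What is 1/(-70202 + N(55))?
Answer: -1/70247 ≈ -1.4235e-5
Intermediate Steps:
1/(-70202 + N(55)) = 1/(-70202 + (-100 + 55)) = 1/(-70202 - 45) = 1/(-70247) = -1/70247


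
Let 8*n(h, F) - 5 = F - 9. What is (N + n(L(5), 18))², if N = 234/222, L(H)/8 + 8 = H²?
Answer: 172225/21904 ≈ 7.8627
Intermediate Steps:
L(H) = -64 + 8*H²
n(h, F) = -½ + F/8 (n(h, F) = 5/8 + (F - 9)/8 = 5/8 + (-9 + F)/8 = 5/8 + (-9/8 + F/8) = -½ + F/8)
N = 39/37 (N = 234*(1/222) = 39/37 ≈ 1.0541)
(N + n(L(5), 18))² = (39/37 + (-½ + (⅛)*18))² = (39/37 + (-½ + 9/4))² = (39/37 + 7/4)² = (415/148)² = 172225/21904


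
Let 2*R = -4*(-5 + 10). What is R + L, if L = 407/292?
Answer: -2513/292 ≈ -8.6062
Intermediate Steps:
L = 407/292 (L = 407*(1/292) = 407/292 ≈ 1.3938)
R = -10 (R = (-4*(-5 + 10))/2 = (-4*5)/2 = (1/2)*(-20) = -10)
R + L = -10 + 407/292 = -2513/292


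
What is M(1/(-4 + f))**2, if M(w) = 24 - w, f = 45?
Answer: 966289/1681 ≈ 574.83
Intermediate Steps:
M(1/(-4 + f))**2 = (24 - 1/(-4 + 45))**2 = (24 - 1/41)**2 = (983/41)**2 = 966289/1681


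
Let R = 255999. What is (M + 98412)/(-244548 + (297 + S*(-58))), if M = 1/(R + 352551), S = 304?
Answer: -59888622601/159368899650 ≈ -0.37579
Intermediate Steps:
M = 1/608550 (M = 1/(255999 + 352551) = 1/608550 ≈ 1.6432e-6)
(M + 98412)/(-244548 + (297 + S*(-58))) = (1/608550 + 98412)/(-244548 + (297 + 304*(-58))) = 59888622601/(608550*(-244548 + (297 - 17632))) = 59888622601/(608550*(-244548 - 17335)) = (59888622601/608550)/(-261883) = (59888622601/608550)*(-1/261883) = -59888622601/159368899650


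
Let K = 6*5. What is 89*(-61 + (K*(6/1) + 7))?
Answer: 11214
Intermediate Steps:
K = 30
89*(-61 + (K*(6/1) + 7)) = 89*(-61 + (30*(6/1) + 7)) = 89*(-61 + (30*(6*1) + 7)) = 89*(-61 + (30*6 + 7)) = 89*(-61 + (180 + 7)) = 89*(-61 + 187) = 89*126 = 11214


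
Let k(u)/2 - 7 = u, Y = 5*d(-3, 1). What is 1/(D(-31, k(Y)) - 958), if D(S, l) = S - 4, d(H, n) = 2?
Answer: -1/993 ≈ -0.0010071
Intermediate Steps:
Y = 10 (Y = 5*2 = 10)
k(u) = 14 + 2*u
D(S, l) = -4 + S
1/(D(-31, k(Y)) - 958) = 1/((-4 - 31) - 958) = 1/(-35 - 958) = 1/(-993) = -1/993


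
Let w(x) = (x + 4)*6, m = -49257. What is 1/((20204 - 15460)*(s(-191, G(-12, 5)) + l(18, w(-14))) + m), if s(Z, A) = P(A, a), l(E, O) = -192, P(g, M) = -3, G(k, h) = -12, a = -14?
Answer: -1/974337 ≈ -1.0263e-6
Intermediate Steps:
w(x) = 24 + 6*x (w(x) = (4 + x)*6 = 24 + 6*x)
s(Z, A) = -3
1/((20204 - 15460)*(s(-191, G(-12, 5)) + l(18, w(-14))) + m) = 1/((20204 - 15460)*(-3 - 192) - 49257) = 1/(4744*(-195) - 49257) = 1/(-925080 - 49257) = 1/(-974337) = -1/974337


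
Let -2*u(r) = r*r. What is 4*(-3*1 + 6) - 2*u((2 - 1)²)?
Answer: 13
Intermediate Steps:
u(r) = -r²/2 (u(r) = -r*r/2 = -r²/2)
4*(-3*1 + 6) - 2*u((2 - 1)²) = 4*(-3*1 + 6) - (-1)*((2 - 1)²)² = 4*(-3 + 6) - (-1)*(1²)² = 4*3 - (-1)*1² = 12 - (-1) = 12 - 2*(-½) = 12 + 1 = 13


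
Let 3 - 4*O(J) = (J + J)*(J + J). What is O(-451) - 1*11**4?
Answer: -872165/4 ≈ -2.1804e+5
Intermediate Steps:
O(J) = 3/4 - J**2 (O(J) = 3/4 - (J + J)*(J + J)/4 = 3/4 - 2*J*2*J/4 = 3/4 - J**2)
O(-451) - 1*11**4 = (3/4 - 1*(-451)**2) - 1*11**4 = (3/4 - 1*203401) - 1*14641 = (3/4 - 203401) - 14641 = -813601/4 - 14641 = -872165/4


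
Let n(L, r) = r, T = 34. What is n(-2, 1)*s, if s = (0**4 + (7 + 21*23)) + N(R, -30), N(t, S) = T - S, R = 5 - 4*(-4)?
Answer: 554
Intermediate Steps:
R = 21 (R = 5 + 16 = 21)
N(t, S) = 34 - S
s = 554 (s = (0**4 + (7 + 21*23)) + (34 - 1*(-30)) = (0 + (7 + 483)) + (34 + 30) = (0 + 490) + 64 = 490 + 64 = 554)
n(-2, 1)*s = 1*554 = 554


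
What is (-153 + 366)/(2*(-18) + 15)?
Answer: -71/7 ≈ -10.143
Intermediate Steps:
(-153 + 366)/(2*(-18) + 15) = 213/(-36 + 15) = 213/(-21) = 213*(-1/21) = -71/7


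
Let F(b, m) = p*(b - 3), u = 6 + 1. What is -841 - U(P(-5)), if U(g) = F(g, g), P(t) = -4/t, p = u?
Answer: -4128/5 ≈ -825.60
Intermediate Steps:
u = 7
p = 7
F(b, m) = -21 + 7*b (F(b, m) = 7*(b - 3) = 7*(-3 + b) = -21 + 7*b)
U(g) = -21 + 7*g
-841 - U(P(-5)) = -841 - (-21 + 7*(-4/(-5))) = -841 - (-21 + 7*(-4*(-⅕))) = -841 - (-21 + 7*(⅘)) = -841 - (-21 + 28/5) = -841 - 1*(-77/5) = -841 + 77/5 = -4128/5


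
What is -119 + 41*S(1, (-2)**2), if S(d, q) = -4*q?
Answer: -775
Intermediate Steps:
-119 + 41*S(1, (-2)**2) = -119 + 41*(-4*(-2)**2) = -119 + 41*(-4*4) = -119 + 41*(-16) = -119 - 656 = -775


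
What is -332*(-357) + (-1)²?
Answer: 118525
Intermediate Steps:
-332*(-357) + (-1)² = 118524 + 1 = 118525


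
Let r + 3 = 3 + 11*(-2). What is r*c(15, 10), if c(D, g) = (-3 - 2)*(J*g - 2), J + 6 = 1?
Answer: -5720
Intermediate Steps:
J = -5 (J = -6 + 1 = -5)
c(D, g) = 10 + 25*g (c(D, g) = (-3 - 2)*(-5*g - 2) = -5*(-2 - 5*g) = 10 + 25*g)
r = -22 (r = -3 + (3 + 11*(-2)) = -3 + (3 - 22) = -3 - 19 = -22)
r*c(15, 10) = -22*(10 + 25*10) = -22*(10 + 250) = -22*260 = -5720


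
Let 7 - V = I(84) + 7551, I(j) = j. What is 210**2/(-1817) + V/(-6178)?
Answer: -129294862/5612713 ≈ -23.036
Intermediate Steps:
V = -7628 (V = 7 - (84 + 7551) = 7 - 1*7635 = 7 - 7635 = -7628)
210**2/(-1817) + V/(-6178) = 210**2/(-1817) - 7628/(-6178) = 44100*(-1/1817) - 7628*(-1/6178) = -44100/1817 + 3814/3089 = -129294862/5612713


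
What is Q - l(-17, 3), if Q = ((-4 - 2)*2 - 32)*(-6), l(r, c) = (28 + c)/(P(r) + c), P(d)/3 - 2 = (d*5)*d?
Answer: 1146785/4344 ≈ 263.99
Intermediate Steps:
P(d) = 6 + 15*d**2 (P(d) = 6 + 3*((d*5)*d) = 6 + 3*((5*d)*d) = 6 + 3*(5*d**2) = 6 + 15*d**2)
l(r, c) = (28 + c)/(6 + c + 15*r**2) (l(r, c) = (28 + c)/((6 + 15*r**2) + c) = (28 + c)/(6 + c + 15*r**2))
Q = 264 (Q = (-6*2 - 32)*(-6) = (-12 - 32)*(-6) = -44*(-6) = 264)
Q - l(-17, 3) = 264 - (28 + 3)/(6 + 3 + 15*(-17)**2) = 264 - 31/(6 + 3 + 15*289) = 264 - 31/(6 + 3 + 4335) = 264 - 31/4344 = 1146785/4344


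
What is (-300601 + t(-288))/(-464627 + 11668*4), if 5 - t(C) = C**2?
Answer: 76708/83591 ≈ 0.91766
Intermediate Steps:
t(C) = 5 - C**2
(-300601 + t(-288))/(-464627 + 11668*4) = (-300601 + (5 - 1*(-288)**2))/(-464627 + 11668*4) = (-300601 + (5 - 1*82944))/(-464627 + 46672) = (-300601 + (5 - 82944))/(-417955) = (-300601 - 82939)*(-1/417955) = -383540*(-1/417955) = 76708/83591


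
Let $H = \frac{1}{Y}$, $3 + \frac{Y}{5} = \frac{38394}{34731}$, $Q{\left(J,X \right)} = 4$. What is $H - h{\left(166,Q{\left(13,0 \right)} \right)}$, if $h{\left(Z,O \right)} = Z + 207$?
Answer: $- \frac{13638874}{36555} \approx -373.11$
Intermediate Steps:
$Y = - \frac{36555}{3859}$ ($Y = -15 + 5 \cdot \frac{38394}{34731} = -15 + 5 \cdot 38394 \cdot \frac{1}{34731} = -15 + 5 \cdot \frac{4266}{3859} = -15 + \frac{21330}{3859} = - \frac{36555}{3859} \approx -9.4727$)
$h{\left(Z,O \right)} = 207 + Z$
$H = - \frac{3859}{36555}$ ($H = \frac{1}{- \frac{36555}{3859}} = - \frac{3859}{36555} \approx -0.10557$)
$H - h{\left(166,Q{\left(13,0 \right)} \right)} = - \frac{3859}{36555} - \left(207 + 166\right) = - \frac{3859}{36555} - 373 = - \frac{13638874}{36555}$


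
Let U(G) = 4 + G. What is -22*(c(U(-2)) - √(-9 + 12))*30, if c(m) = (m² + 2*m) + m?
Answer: -6600 + 660*√3 ≈ -5456.8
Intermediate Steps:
c(m) = m² + 3*m
-22*(c(U(-2)) - √(-9 + 12))*30 = -22*((4 - 2)*(3 + (4 - 2)) - √(-9 + 12))*30 = -22*(2*(3 + 2) - √3)*30 = -22*(2*5 - √3)*30 = -22*(10 - √3)*30 = (-220 + 22*√3)*30 = -6600 + 660*√3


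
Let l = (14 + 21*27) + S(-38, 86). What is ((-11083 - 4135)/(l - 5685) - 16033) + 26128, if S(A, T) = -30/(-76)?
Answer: 1958372299/193937 ≈ 10098.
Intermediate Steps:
S(A, T) = 15/38 (S(A, T) = -30*(-1/76) = 15/38)
l = 22093/38 (l = (14 + 21*27) + 15/38 = (14 + 567) + 15/38 = 581 + 15/38 = 22093/38 ≈ 581.39)
((-11083 - 4135)/(l - 5685) - 16033) + 26128 = ((-11083 - 4135)/(22093/38 - 5685) - 16033) + 26128 = (-15218/(-193937/38) - 16033) + 26128 = (-15218*(-38/193937) - 16033) + 26128 = (578284/193937 - 16033) + 26128 = -3108813637/193937 + 26128 = 1958372299/193937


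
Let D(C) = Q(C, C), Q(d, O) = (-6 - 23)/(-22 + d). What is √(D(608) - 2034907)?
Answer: 3*I*√77642104574/586 ≈ 1426.5*I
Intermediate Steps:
Q(d, O) = -29/(-22 + d)
D(C) = -29/(-22 + C)
√(D(608) - 2034907) = √(-29/(-22 + 608) - 2034907) = √(-29/586 - 2034907) = √(-1192455531/586) = 3*I*√77642104574/586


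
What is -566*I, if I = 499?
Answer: -282434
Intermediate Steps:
-566*I = -566*499 = -282434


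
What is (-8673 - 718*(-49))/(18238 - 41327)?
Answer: -26509/23089 ≈ -1.1481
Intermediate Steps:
(-8673 - 718*(-49))/(18238 - 41327) = (-8673 + 35182)/(-23089) = 26509*(-1/23089) = -26509/23089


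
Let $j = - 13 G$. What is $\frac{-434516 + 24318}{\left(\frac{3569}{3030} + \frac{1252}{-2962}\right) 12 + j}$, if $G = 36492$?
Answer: $\frac{153394567595}{177398181281} \approx 0.86469$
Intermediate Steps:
$j = -474396$ ($j = \left(-13\right) 36492 = -474396$)
$\frac{-434516 + 24318}{\left(\frac{3569}{3030} + \frac{1252}{-2962}\right) 12 + j} = \frac{-434516 + 24318}{\left(\frac{3569}{3030} + \frac{1252}{-2962}\right) 12 - 474396} = - \frac{410198}{\left(3569 \cdot \frac{1}{3030} + 1252 \left(- \frac{1}{2962}\right)\right) 12 - 474396} = - \frac{410198}{\left(\frac{3569}{3030} - \frac{626}{1481}\right) 12 - 474396} = - \frac{410198}{\frac{3388909}{4487430} \cdot 12 - 474396} = - \frac{410198}{\frac{6777818}{747905} - 474396} = - \frac{410198}{- \frac{354796362562}{747905}} = \left(-410198\right) \left(- \frac{747905}{354796362562}\right) = \frac{153394567595}{177398181281}$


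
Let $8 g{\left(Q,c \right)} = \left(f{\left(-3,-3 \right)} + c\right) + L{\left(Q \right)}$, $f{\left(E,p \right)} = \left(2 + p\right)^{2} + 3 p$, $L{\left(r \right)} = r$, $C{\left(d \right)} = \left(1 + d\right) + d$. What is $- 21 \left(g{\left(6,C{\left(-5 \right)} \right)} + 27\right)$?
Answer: $- \frac{4305}{8} \approx -538.13$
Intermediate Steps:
$C{\left(d \right)} = 1 + 2 d$
$g{\left(Q,c \right)} = -1 + \frac{Q}{8} + \frac{c}{8}$ ($g{\left(Q,c \right)} = \frac{\left(\left(\left(2 - 3\right)^{2} + 3 \left(-3\right)\right) + c\right) + Q}{8} = \frac{\left(\left(\left(-1\right)^{2} - 9\right) + c\right) + Q}{8} = \frac{\left(\left(1 - 9\right) + c\right) + Q}{8} = \frac{\left(-8 + c\right) + Q}{8} = \frac{-8 + Q + c}{8} = -1 + \frac{Q}{8} + \frac{c}{8}$)
$- 21 \left(g{\left(6,C{\left(-5 \right)} \right)} + 27\right) = - 21 \left(\left(-1 + \frac{1}{8} \cdot 6 + \frac{1 + 2 \left(-5\right)}{8}\right) + 27\right) = - 21 \left(\left(-1 + \frac{3}{4} + \frac{1 - 10}{8}\right) + 27\right) = - 21 \left(\left(-1 + \frac{3}{4} + \frac{1}{8} \left(-9\right)\right) + 27\right) = - 21 \left(\left(-1 + \frac{3}{4} - \frac{9}{8}\right) + 27\right) = - 21 \left(- \frac{11}{8} + 27\right) = \left(-21\right) \frac{205}{8} = - \frac{4305}{8}$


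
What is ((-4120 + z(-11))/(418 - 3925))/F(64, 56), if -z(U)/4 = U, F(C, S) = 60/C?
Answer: 65216/52605 ≈ 1.2397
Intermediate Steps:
z(U) = -4*U
((-4120 + z(-11))/(418 - 3925))/F(64, 56) = ((-4120 - 4*(-11))/(418 - 3925))/((60/64)) = ((-4120 + 44)/(-3507))/((60*(1/64))) = (-4076*(-1/3507))/(15/16) = (4076/3507)*(16/15) = 65216/52605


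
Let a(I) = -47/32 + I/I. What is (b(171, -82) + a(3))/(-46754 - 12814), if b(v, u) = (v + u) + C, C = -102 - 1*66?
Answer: 2543/1906176 ≈ 0.0013341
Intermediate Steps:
C = -168 (C = -102 - 66 = -168)
a(I) = -15/32 (a(I) = -47*1/32 + 1 = -47/32 + 1 = -15/32)
b(v, u) = -168 + u + v (b(v, u) = (v + u) - 168 = (u + v) - 168 = -168 + u + v)
(b(171, -82) + a(3))/(-46754 - 12814) = ((-168 - 82 + 171) - 15/32)/(-46754 - 12814) = (-79 - 15/32)/(-59568) = -2543/32*(-1/59568) = 2543/1906176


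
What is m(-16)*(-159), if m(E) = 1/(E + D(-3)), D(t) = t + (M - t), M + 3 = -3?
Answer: 159/22 ≈ 7.2273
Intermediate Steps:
M = -6 (M = -3 - 3 = -6)
D(t) = -6 (D(t) = t + (-6 - t) = -6)
m(E) = 1/(-6 + E) (m(E) = 1/(E - 6) = 1/(-6 + E))
m(-16)*(-159) = -159/(-6 - 16) = -159/(-22) = -1/22*(-159) = 159/22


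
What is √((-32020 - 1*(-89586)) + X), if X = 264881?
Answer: √322447 ≈ 567.84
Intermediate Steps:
√((-32020 - 1*(-89586)) + X) = √((-32020 - 1*(-89586)) + 264881) = √((-32020 + 89586) + 264881) = √(57566 + 264881) = √322447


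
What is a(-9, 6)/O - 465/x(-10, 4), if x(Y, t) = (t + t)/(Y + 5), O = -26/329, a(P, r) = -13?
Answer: 3641/8 ≈ 455.13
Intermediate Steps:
O = -26/329 (O = -26*1/329 = -26/329 ≈ -0.079027)
x(Y, t) = 2*t/(5 + Y) (x(Y, t) = (2*t)/(5 + Y) = 2*t/(5 + Y))
a(-9, 6)/O - 465/x(-10, 4) = -13/(-26/329) - 465/(2*4/(5 - 10)) = -13*(-329/26) - 465/(2*4/(-5)) = 329/2 - 465/(2*4*(-⅕)) = 329/2 - 465/(-8/5) = 329/2 - 465*(-5/8) = 329/2 + 2325/8 = 3641/8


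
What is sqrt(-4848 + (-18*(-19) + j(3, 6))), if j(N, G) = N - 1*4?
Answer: I*sqrt(4507) ≈ 67.134*I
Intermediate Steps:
j(N, G) = -4 + N (j(N, G) = N - 4 = -4 + N)
sqrt(-4848 + (-18*(-19) + j(3, 6))) = sqrt(-4848 + (-18*(-19) + (-4 + 3))) = sqrt(-4848 + (342 - 1)) = sqrt(-4848 + 341) = sqrt(-4507) = I*sqrt(4507)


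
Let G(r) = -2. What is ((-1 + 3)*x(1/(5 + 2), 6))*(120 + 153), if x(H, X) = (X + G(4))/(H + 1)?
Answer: 1911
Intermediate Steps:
x(H, X) = (-2 + X)/(1 + H) (x(H, X) = (X - 2)/(H + 1) = (-2 + X)/(1 + H))
((-1 + 3)*x(1/(5 + 2), 6))*(120 + 153) = ((-1 + 3)*((-2 + 6)/(1 + 1/(5 + 2))))*(120 + 153) = (2*(4/(1 + 1/7)))*273 = (2*(4/(8/7)))*273 = (2*((7/8)*4))*273 = (2*(7/2))*273 = 7*273 = 1911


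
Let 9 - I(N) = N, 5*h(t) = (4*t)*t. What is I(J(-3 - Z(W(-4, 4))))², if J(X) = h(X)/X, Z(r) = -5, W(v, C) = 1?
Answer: 1369/25 ≈ 54.760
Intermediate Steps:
h(t) = 4*t²/5 (h(t) = ((4*t)*t)/5 = (4*t²)/5 = 4*t²/5)
J(X) = 4*X/5 (J(X) = (4*X²/5)/X = 4*X/5)
I(N) = 9 - N
I(J(-3 - Z(W(-4, 4))))² = (9 - 4*(-3 - 1*(-5))/5)² = (9 - 4*(-3 + 5)/5)² = (9 - 4*2/5)² = (9 - 1*8/5)² = (9 - 8/5)² = (37/5)² = 1369/25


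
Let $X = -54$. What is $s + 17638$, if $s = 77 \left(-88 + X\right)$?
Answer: $6704$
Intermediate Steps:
$s = -10934$ ($s = 77 \left(-88 - 54\right) = 77 \left(-142\right) = -10934$)
$s + 17638 = -10934 + 17638 = 6704$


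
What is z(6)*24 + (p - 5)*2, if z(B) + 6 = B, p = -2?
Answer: -14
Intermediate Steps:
z(B) = -6 + B
z(6)*24 + (p - 5)*2 = (-6 + 6)*24 + (-2 - 5)*2 = 0*24 - 7*2 = 0 - 14 = -14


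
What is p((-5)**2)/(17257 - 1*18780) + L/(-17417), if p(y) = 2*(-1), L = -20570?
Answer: 31362944/26526091 ≈ 1.1823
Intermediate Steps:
p(y) = -2
p((-5)**2)/(17257 - 1*18780) + L/(-17417) = -2/(17257 - 1*18780) - 20570/(-17417) = -2/(17257 - 18780) - 20570*(-1/17417) = -2/(-1523) + 20570/17417 = -2*(-1/1523) + 20570/17417 = 2/1523 + 20570/17417 = 31362944/26526091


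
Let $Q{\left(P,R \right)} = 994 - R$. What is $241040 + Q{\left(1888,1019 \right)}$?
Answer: $241015$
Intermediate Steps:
$241040 + Q{\left(1888,1019 \right)} = 241040 + \left(994 - 1019\right) = 241040 - 25 = 241015$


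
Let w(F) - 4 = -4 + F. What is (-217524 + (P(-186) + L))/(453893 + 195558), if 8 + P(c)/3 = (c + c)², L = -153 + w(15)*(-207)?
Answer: 194346/649451 ≈ 0.29925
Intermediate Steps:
w(F) = F (w(F) = 4 + (-4 + F) = F)
L = -3258 (L = -153 + 15*(-207) = -153 - 3105 = -3258)
P(c) = -24 + 12*c² (P(c) = -24 + 3*(c + c)² = -24 + 3*(2*c)² = -24 + 3*(4*c²) = -24 + 12*c²)
(-217524 + (P(-186) + L))/(453893 + 195558) = (-217524 + ((-24 + 12*(-186)²) - 3258))/(453893 + 195558) = (-217524 + ((-24 + 12*34596) - 3258))/649451 = (-217524 + ((-24 + 415152) - 3258))*(1/649451) = (-217524 + (415128 - 3258))*(1/649451) = (-217524 + 411870)*(1/649451) = 194346*(1/649451) = 194346/649451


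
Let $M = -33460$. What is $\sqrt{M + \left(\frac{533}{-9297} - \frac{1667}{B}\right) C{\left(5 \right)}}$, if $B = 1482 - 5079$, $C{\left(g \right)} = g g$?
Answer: $\frac{i \sqrt{461823105242634410}}{3715701} \approx 182.89 i$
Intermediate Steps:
$C{\left(g \right)} = g^{2}$
$B = -3597$
$\sqrt{M + \left(\frac{533}{-9297} - \frac{1667}{B}\right) C{\left(5 \right)}} = \sqrt{-33460 + \left(\frac{533}{-9297} - \frac{1667}{-3597}\right) 5^{2}} = \sqrt{-33460 + \left(533 \left(- \frac{1}{9297}\right) - - \frac{1667}{3597}\right) 25} = \sqrt{-33460 + \left(- \frac{533}{9297} + \frac{1667}{3597}\right) 25} = \sqrt{-33460 + \frac{4526966}{11147103} \cdot 25} = \sqrt{-33460 + \frac{113174150}{11147103}} = \sqrt{- \frac{372868892230}{11147103}} = \frac{i \sqrt{461823105242634410}}{3715701}$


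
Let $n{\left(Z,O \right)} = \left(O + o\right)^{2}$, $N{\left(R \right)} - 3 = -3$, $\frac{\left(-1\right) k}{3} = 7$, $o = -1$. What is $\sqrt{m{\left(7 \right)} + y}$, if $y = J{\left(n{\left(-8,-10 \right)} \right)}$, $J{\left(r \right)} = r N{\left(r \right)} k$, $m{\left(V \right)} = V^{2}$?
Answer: $7$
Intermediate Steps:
$k = -21$ ($k = \left(-3\right) 7 = -21$)
$N{\left(R \right)} = 0$ ($N{\left(R \right)} = 3 - 3 = 0$)
$n{\left(Z,O \right)} = \left(-1 + O\right)^{2}$ ($n{\left(Z,O \right)} = \left(O - 1\right)^{2} = \left(-1 + O\right)^{2}$)
$J{\left(r \right)} = 0$ ($J{\left(r \right)} = r 0 \left(-21\right) = 0 \left(-21\right) = 0$)
$y = 0$
$\sqrt{m{\left(7 \right)} + y} = \sqrt{7^{2} + 0} = \sqrt{49 + 0} = \sqrt{49} = 7$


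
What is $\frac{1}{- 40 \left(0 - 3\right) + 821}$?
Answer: $\frac{1}{941} \approx 0.0010627$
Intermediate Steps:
$\frac{1}{- 40 \left(0 - 3\right) + 821} = \frac{1}{\left(-40\right) \left(-3\right) + 821} = \frac{1}{120 + 821} = \frac{1}{941}$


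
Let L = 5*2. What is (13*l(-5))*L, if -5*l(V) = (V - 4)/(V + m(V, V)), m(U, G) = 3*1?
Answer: -117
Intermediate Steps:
m(U, G) = 3
l(V) = -(-4 + V)/(5*(3 + V)) (l(V) = -(V - 4)/(5*(V + 3)) = -(-4 + V)/(5*(3 + V)))
L = 10
(13*l(-5))*L = (13*((4 - 1*(-5))/(5*(3 - 5))))*10 = (13*((⅕)*(4 + 5)/(-2)))*10 = (13*((⅕)*(-½)*9))*10 = (13*(-9/10))*10 = -117/10*10 = -117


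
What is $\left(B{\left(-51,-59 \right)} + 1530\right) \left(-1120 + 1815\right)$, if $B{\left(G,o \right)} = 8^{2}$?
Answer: $1107830$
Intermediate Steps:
$B{\left(G,o \right)} = 64$
$\left(B{\left(-51,-59 \right)} + 1530\right) \left(-1120 + 1815\right) = \left(64 + 1530\right) \left(-1120 + 1815\right) = 1594 \cdot 695 = 1107830$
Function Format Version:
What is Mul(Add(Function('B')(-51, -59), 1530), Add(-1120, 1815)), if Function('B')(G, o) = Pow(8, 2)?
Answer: 1107830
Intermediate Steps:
Function('B')(G, o) = 64
Mul(Add(Function('B')(-51, -59), 1530), Add(-1120, 1815)) = Mul(Add(64, 1530), Add(-1120, 1815)) = Mul(1594, 695) = 1107830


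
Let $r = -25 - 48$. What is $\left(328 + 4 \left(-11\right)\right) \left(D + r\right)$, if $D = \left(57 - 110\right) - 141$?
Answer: $-75828$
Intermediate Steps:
$r = -73$
$D = -194$ ($D = -53 - 141 = -194$)
$\left(328 + 4 \left(-11\right)\right) \left(D + r\right) = \left(328 + 4 \left(-11\right)\right) \left(-194 - 73\right) = \left(328 - 44\right) \left(-267\right) = 284 \left(-267\right) = -75828$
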